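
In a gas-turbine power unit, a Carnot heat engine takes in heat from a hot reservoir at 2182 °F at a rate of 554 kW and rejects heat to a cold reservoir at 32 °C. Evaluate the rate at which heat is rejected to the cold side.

Q̇_C ≈ 115.2 kW

T_H = 2182 °F → (2182 − 32) × 5/9 = 1194.44 °C = 1467.59 K.
T_C = 32 °C → 32 + 273.15 = 305.15 K.
For a reversible engine, η = 1 − T_C/T_H = 1 − 305.15/1467.59 = 0.7921.
For a reversible cycle Q_C/Q_H = T_C/T_H, so Q_C = 554 × 305.15/1467.59 = 115.2 kW.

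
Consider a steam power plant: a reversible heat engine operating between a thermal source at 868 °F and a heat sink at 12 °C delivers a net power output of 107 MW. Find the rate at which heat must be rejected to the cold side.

Q̇_C ≈ 67.4 MW

T_H = 868 °F → (868 − 32) × 5/9 = 464.44 °C = 737.59 K.
T_C = 12 °C → 12 + 273.15 = 285.15 K.
Since the cycle is reversible, η = 1 − T_C/T_H = 1 − 285.15/737.59 = 0.6134.
Since Q_C/Q_H = T_C/T_H and Q_H = W/η, Q_C = W·T_C/(T_H − T_C) = 107 × 285.15/452.44 = 67.4 MW.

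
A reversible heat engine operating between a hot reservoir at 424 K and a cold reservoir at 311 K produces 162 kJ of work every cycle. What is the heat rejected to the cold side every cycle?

Q_C ≈ 446 kJ

Since the cycle is reversible, η = 1 − T_C/T_H = 1 − 311.00/424.00 = 0.2665.
Since Q_C/Q_H = T_C/T_H and Q_H = W/η, Q_C = W·T_C/(T_H − T_C) = 162 × 311.00/113.00 = 446 kJ.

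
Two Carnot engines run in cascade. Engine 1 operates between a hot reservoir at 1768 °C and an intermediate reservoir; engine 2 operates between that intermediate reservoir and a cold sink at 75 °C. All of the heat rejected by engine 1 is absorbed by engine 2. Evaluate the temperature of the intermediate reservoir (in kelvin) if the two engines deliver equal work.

T_H = 1768 °C → 1768 + 273.15 = 2041.15 K.
T_C = 75 °C → 75 + 273.15 = 348.15 K.
For reversible stages Q_m = Q_H·(T_m/T_H). Setting W₁ = Q_H(1 − T_m/T_H) equal to W₂ = Q_m(1 − T_C/T_m) = Q_H·(T_m − T_C)/T_H gives T_H − T_m = T_m − T_C, so T_m = (T_H + T_C)/2 = (2041.15 + 348.15)/2 = 1195 K.

T_m ≈ 1195 K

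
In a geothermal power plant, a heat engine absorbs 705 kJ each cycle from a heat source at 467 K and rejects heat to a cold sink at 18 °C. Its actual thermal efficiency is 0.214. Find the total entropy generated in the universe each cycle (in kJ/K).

ΔS_univ ≈ 0.394 kJ/K

T_C = 18 °C → 18 + 273.15 = 291.15 K.
W = η·Q_H = 0.214 × 705 = 150.9 kJ, so Q_C = Q_H − W = 554.1 kJ.
Entropy balance on the reservoirs: −Q_H/T_H = -1.510 kJ/K, +Q_C/T_C = 1.903 kJ/K.
ΔS_univ = −Q_H/T_H + Q_C/T_C = 0.394 kJ/K (> 0, since η = 0.214 < η_Carnot = 0.377).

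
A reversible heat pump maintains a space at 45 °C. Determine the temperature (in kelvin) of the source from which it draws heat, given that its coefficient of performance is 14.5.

T_H = 45 °C → 45 + 273.15 = 318.15 K.
COP_HP = T_H/(T_H − T_C) ⇒ T_C = T_H·(COP_HP − 1)/COP_HP = 318.15 × (14.5 − 1)/14.5 = 296 K.

T_C ≈ 296 K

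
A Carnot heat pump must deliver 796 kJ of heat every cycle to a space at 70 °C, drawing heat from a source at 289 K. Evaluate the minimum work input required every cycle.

W_in ≈ 126 kJ

T_H = 70 °C → 70 + 273.15 = 343.15 K.
For a reversible heat pump, COP_HP = T_H/(T_H − T_C) = 343.15/54.15 = 6.3370.
W = Q_H/COP_HP = 796/6.3370 = 126 kJ.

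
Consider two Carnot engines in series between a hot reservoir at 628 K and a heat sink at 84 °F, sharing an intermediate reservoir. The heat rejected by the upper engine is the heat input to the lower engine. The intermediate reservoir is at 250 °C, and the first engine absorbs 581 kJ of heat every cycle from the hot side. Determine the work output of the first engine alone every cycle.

W₁ ≈ 97.0 kJ

T_C = 84 °F → (84 − 32) × 5/9 = 28.89 °C = 302.04 K.
T_m = 250 °C → 250 + 273.15 = 523.15 K.
First-stage efficiency η₁ = 1 − T_m/T_H = 1 − 523.15/628.00 = 0.1670.
W₁ = η₁·Q_H = 0.1670 × 581 = 97.0 kJ.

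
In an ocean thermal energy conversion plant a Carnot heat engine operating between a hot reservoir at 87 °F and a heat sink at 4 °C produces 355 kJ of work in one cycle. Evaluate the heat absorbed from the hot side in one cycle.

T_H = 87 °F → (87 − 32) × 5/9 = 30.56 °C = 303.71 K.
T_C = 4 °C → 4 + 273.15 = 277.15 K.
The Carnot efficiency is η = 1 − T_C/T_H = 1 − 277.15/303.71 = 0.0874.
Q_H = W/η = 355/0.0874 = 4060 kJ.

Q_H ≈ 4060 kJ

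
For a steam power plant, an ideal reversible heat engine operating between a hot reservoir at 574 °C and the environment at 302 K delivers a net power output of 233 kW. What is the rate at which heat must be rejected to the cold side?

T_H = 574 °C → 574 + 273.15 = 847.15 K.
Carnot efficiency: η = 1 − T_C/T_H = 1 − 302.00/847.15 = 0.6435.
Since Q_C/Q_H = T_C/T_H and Q_H = W/η, Q_C = W·T_C/(T_H − T_C) = 233 × 302.00/545.15 = 129 kW.

Q̇_C ≈ 129 kW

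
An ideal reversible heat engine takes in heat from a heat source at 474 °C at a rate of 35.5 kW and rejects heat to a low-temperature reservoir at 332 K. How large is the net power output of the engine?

T_H = 474 °C → 474 + 273.15 = 747.15 K.
For a reversible engine, η = 1 − T_C/T_H = 1 − 332.00/747.15 = 0.5556.
W = η·Q_H = 0.5556 × 35.5 = 19.7 kW.

Ẇ ≈ 19.7 kW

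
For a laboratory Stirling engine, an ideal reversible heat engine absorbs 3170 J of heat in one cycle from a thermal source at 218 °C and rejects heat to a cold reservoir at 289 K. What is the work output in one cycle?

T_H = 218 °C → 218 + 273.15 = 491.15 K.
Carnot efficiency: η = 1 − T_C/T_H = 1 − 289.00/491.15 = 0.4116.
W = η·Q_H = 0.4116 × 3170 = 1300 J.

W ≈ 1300 J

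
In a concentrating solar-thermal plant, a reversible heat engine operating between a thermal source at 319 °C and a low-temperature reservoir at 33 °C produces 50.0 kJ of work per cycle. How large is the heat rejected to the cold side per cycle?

T_H = 319 °C → 319 + 273.15 = 592.15 K.
T_C = 33 °C → 33 + 273.15 = 306.15 K.
For a reversible engine, η = 1 − T_C/T_H = 1 − 306.15/592.15 = 0.4830.
Since Q_C/Q_H = T_C/T_H and Q_H = W/η, Q_C = W·T_C/(T_H − T_C) = 50.0 × 306.15/286.00 = 53.5 kJ.

Q_C ≈ 53.5 kJ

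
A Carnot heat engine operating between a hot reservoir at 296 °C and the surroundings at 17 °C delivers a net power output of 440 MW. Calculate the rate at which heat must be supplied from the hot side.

Q̇_H ≈ 898 MW

T_H = 296 °C → 296 + 273.15 = 569.15 K.
T_C = 17 °C → 17 + 273.15 = 290.15 K.
Since the cycle is reversible, η = 1 − T_C/T_H = 1 − 290.15/569.15 = 0.4902.
Q_H = W/η = 440/0.4902 = 898 MW.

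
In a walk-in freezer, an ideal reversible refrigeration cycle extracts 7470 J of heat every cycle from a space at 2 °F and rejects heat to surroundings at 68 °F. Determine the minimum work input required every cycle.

W_in ≈ 1070 J

T_H = 68 °F → (68 − 32) × 5/9 = 20.00 °C = 293.15 K.
T_C = 2 °F → (2 − 32) × 5/9 = -16.67 °C = 256.48 K.
COP_R = T_C/(T_H − T_C) = 256.48/36.67 = 6.9950.
W = Q_C/COP_R = 7470/6.9950 = 1070 J.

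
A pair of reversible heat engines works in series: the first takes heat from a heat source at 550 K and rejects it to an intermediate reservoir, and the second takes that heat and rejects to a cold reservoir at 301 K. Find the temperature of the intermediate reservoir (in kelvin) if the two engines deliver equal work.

T_m ≈ 426 K

For reversible stages Q_m = Q_H·(T_m/T_H). Setting W₁ = Q_H(1 − T_m/T_H) equal to W₂ = Q_m(1 − T_C/T_m) = Q_H·(T_m − T_C)/T_H gives T_H − T_m = T_m − T_C, so T_m = (T_H + T_C)/2 = (550.00 + 301.00)/2 = 426 K.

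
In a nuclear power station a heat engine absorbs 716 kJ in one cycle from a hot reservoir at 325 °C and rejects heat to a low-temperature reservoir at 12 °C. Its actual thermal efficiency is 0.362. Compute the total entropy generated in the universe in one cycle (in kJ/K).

T_H = 325 °C → 325 + 273.15 = 598.15 K.
T_C = 12 °C → 12 + 273.15 = 285.15 K.
W = η·Q_H = 0.362 × 716 = 259.2 kJ, so Q_C = Q_H − W = 456.8 kJ.
The hot reservoir loses entropy Q_H/T_H = 716/598.15 = 1.197 kJ/K; the cold reservoir gains Q_C/T_C = 456.8/285.15 = 1.602 kJ/K.
ΔS_univ = −Q_H/T_H + Q_C/T_C = 0.405 kJ/K (> 0, since η = 0.362 < η_Carnot = 0.523).

ΔS_univ ≈ 0.405 kJ/K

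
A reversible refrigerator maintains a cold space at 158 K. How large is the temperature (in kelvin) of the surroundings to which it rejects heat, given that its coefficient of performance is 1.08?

T_H ≈ 304 K

COP_R = T_C/(T_H − T_C) ⇒ T_H = T_C·(1 + 1/COP_R) = 158.00 × (1 + 1/1.08) = 304 K.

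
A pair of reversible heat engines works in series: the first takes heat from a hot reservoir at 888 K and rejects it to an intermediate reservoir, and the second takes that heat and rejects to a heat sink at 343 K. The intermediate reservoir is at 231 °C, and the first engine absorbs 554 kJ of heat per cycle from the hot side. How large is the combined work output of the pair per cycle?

W_total ≈ 340.0 kJ

Two reversible stages in series are equivalent to a single Carnot engine between T_H and T_C, so η_total = 1 − T_C/T_H = 1 − 343.00/888.00 = 0.6137.
W_total = η_total · Q_H = 0.6137 × 554 = 340.0 kJ.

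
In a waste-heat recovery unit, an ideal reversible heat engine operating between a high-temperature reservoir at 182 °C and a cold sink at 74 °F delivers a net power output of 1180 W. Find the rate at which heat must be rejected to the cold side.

Q̇_C ≈ 2205 W

T_H = 182 °C → 182 + 273.15 = 455.15 K.
T_C = 74 °F → (74 − 32) × 5/9 = 23.33 °C = 296.48 K.
For a reversible engine, η = 1 − T_C/T_H = 1 − 296.48/455.15 = 0.3486.
Since Q_C/Q_H = T_C/T_H and Q_H = W/η, Q_C = W·T_C/(T_H − T_C) = 1180 × 296.48/158.67 = 2205 W.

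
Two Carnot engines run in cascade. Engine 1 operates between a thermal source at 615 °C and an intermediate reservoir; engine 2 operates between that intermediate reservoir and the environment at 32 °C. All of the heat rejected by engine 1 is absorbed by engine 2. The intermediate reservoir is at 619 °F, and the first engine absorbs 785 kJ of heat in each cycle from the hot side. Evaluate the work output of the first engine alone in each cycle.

T_H = 615 °C → 615 + 273.15 = 888.15 K.
T_C = 32 °C → 32 + 273.15 = 305.15 K.
T_m = 619 °F → (619 − 32) × 5/9 = 326.11 °C = 599.26 K.
First-stage efficiency η₁ = 1 − T_m/T_H = 1 − 599.26/888.15 = 0.3253.
W₁ = η₁·Q_H = 0.3253 × 785 = 255 kJ.

W₁ ≈ 255 kJ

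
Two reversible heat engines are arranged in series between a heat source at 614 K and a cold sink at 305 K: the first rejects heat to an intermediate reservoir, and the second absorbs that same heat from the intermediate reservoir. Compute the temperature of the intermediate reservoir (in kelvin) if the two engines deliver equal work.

For reversible stages Q_m = Q_H·(T_m/T_H). Setting W₁ = Q_H(1 − T_m/T_H) equal to W₂ = Q_m(1 − T_C/T_m) = Q_H·(T_m − T_C)/T_H gives T_H − T_m = T_m − T_C, so T_m = (T_H + T_C)/2 = (614.00 + 305.00)/2 = 460 K.

T_m ≈ 460 K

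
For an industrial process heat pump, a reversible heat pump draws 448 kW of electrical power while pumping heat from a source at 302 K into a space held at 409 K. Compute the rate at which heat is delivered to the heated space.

COP_HP = T_H/(T_H − T_C) = 409.00/107.00 = 3.8224.
Q_H = COP_HP · W = 3.8224 × 448 = 1710 kW.

Q̇_H ≈ 1710 kW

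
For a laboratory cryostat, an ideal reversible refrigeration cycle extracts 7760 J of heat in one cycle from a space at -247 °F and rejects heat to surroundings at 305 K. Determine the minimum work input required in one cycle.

W_in ≈ 12300 J

T_C = -247 °F → (-247 − 32) × 5/9 = -155.00 °C = 118.15 K.
The reversible coefficient of performance is COP_R = T_C/(T_H − T_C) = 118.15/186.85 = 0.6323.
W = Q_C/COP_R = 7760/0.6323 = 12300 J.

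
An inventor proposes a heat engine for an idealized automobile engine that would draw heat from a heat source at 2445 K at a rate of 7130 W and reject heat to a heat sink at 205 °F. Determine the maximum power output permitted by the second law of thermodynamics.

Ẇ_max ≈ 6050 W

T_C = 205 °F → (205 − 32) × 5/9 = 96.11 °C = 369.26 K.
The second-law ceiling is the Carnot efficiency, η_max = 1 − T_C/T_H = 1 − 369.26/2445.00 = 0.8490.
W_max = η_max · Q_H = 0.8490 × 7130 = 6050 W.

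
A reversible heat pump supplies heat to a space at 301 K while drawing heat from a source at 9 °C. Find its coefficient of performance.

COP_HP ≈ 15.97

T_C = 9 °C → 9 + 273.15 = 282.15 K.
For a reversible heat pump, COP_HP = T_H/(T_H − T_C) = 301.00/(301.00 − 282.15) = 15.97.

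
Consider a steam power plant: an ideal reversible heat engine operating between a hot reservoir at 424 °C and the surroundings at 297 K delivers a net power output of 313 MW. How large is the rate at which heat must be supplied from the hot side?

Q̇_H ≈ 545 MW

T_H = 424 °C → 424 + 273.15 = 697.15 K.
Since the cycle is reversible, η = 1 − T_C/T_H = 1 − 297.00/697.15 = 0.5740.
Q_H = W/η = 313/0.5740 = 545 MW.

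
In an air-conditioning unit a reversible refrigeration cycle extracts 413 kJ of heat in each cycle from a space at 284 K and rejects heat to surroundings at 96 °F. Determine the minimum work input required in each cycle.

T_H = 96 °F → (96 − 32) × 5/9 = 35.56 °C = 308.71 K.
For a reversible refrigerator, COP_R = T_C/(T_H − T_C) = 284.00/24.71 = 11.4954.
W = Q_C/COP_R = 413/11.4954 = 35.9 kJ.

W_in ≈ 35.9 kJ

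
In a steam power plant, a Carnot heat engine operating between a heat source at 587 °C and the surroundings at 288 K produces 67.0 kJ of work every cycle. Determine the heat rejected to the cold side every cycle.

Q_C ≈ 33.73 kJ

T_H = 587 °C → 587 + 273.15 = 860.15 K.
η_rev = 1 − T_C/T_H = 1 − 288.00/860.15 = 0.6652.
Since Q_C/Q_H = T_C/T_H and Q_H = W/η, Q_C = W·T_C/(T_H − T_C) = 67.0 × 288.00/572.15 = 33.73 kJ.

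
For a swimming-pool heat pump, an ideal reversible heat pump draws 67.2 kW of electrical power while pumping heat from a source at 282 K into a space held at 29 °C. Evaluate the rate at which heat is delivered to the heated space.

Q̇_H ≈ 1010 kW

T_H = 29 °C → 29 + 273.15 = 302.15 K.
Reversible heating COP: COP_HP = T_H/(T_H − T_C) = 302.15/20.15 = 14.9950.
Q_H = COP_HP · W = 14.9950 × 67.2 = 1010 kW.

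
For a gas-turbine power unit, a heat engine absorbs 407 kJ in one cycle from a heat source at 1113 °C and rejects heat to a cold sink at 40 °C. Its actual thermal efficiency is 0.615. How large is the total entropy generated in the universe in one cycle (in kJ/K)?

T_H = 1113 °C → 1113 + 273.15 = 1386.15 K.
T_C = 40 °C → 40 + 273.15 = 313.15 K.
W = η·Q_H = 0.615 × 407 = 250.3 kJ, so Q_C = Q_H − W = 156.7 kJ.
Reservoir entropy changes: ΔS_H = −Q_H/T_H = −407/1386.15 = -0.2936 kJ/K and ΔS_C = +Q_C/T_C = 156.7/313.15 = 0.5004 kJ/K.
ΔS_univ = −Q_H/T_H + Q_C/T_C = 0.2068 kJ/K (> 0, since η = 0.615 < η_Carnot = 0.774).

ΔS_univ ≈ 0.2068 kJ/K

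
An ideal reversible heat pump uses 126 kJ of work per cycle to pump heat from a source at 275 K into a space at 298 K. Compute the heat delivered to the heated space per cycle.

COP_HP = T_H/(T_H − T_C) = 298.00/23.00 = 12.9565.
Q_H = COP_HP · W = 12.9565 × 126 = 1630 kJ.

Q_H ≈ 1630 kJ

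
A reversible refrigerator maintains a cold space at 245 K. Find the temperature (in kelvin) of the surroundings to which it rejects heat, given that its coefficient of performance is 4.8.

COP_R = T_C/(T_H − T_C) ⇒ T_H = T_C·(1 + 1/COP_R) = 245.00 × (1 + 1/4.8) = 296.0 K.

T_H ≈ 296.0 K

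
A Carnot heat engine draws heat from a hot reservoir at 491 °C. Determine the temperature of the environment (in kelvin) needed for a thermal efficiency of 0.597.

T_H = 491 °C → 491 + 273.15 = 764.15 K.
From η = 1 − T_C/T_H, T_C = T_H·(1 − η) = 764.15 × (1 − 0.597) = 308 K.

T_C ≈ 308 K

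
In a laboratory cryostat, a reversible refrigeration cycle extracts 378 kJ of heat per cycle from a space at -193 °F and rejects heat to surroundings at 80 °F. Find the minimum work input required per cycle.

T_H = 80 °F → (80 − 32) × 5/9 = 26.67 °C = 299.82 K.
T_C = -193 °F → (-193 − 32) × 5/9 = -125.00 °C = 148.15 K.
The reversible coefficient of performance is COP_R = T_C/(T_H − T_C) = 148.15/151.67 = 0.9768.
W = Q_C/COP_R = 378/0.9768 = 387.0 kJ.

W_in ≈ 387.0 kJ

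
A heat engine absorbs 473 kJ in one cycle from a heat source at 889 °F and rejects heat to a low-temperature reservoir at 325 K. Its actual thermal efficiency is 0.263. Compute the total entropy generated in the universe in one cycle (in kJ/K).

T_H = 889 °F → (889 − 32) × 5/9 = 476.11 °C = 749.26 K.
W = η·Q_H = 0.263 × 473 = 124.4 kJ, so Q_C = Q_H − W = 348.6 kJ.
Reservoir entropy changes: ΔS_H = −Q_H/T_H = −473/749.26 = -0.6313 kJ/K and ΔS_C = +Q_C/T_C = 348.6/325.00 = 1.073 kJ/K.
ΔS_univ = −Q_H/T_H + Q_C/T_C = 0.441 kJ/K (> 0, since η = 0.263 < η_Carnot = 0.566).

ΔS_univ ≈ 0.441 kJ/K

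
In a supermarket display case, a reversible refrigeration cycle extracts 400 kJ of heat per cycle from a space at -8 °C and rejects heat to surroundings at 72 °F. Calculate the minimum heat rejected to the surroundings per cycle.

Q_H ≈ 446 kJ

T_H = 72 °F → (72 − 32) × 5/9 = 22.22 °C = 295.37 K.
T_C = -8 °C → -8 + 273.15 = 265.15 K.
For a reversible cycle Q_H/Q_C = T_H/T_C, so Q_H = Q_C·T_H/T_C = 400 × 295.37/265.15 = 446 kJ.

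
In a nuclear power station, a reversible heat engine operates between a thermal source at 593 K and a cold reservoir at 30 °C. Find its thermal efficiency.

η ≈ 0.4888

T_C = 30 °C → 30 + 273.15 = 303.15 K.
η_rev = 1 − T_C/T_H = 1 − 303.15/593.00 = 0.4888.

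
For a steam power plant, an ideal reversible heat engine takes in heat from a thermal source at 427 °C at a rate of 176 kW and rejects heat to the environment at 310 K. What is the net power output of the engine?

Ẇ ≈ 98.1 kW

T_H = 427 °C → 427 + 273.15 = 700.15 K.
Carnot efficiency: η = 1 − T_C/T_H = 1 − 310.00/700.15 = 0.5572.
W = η·Q_H = 0.5572 × 176 = 98.1 kW.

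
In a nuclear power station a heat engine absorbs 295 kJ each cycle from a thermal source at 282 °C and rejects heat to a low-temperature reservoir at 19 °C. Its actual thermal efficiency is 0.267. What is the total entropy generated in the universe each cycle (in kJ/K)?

ΔS_univ ≈ 0.2088 kJ/K

T_H = 282 °C → 282 + 273.15 = 555.15 K.
T_C = 19 °C → 19 + 273.15 = 292.15 K.
W = η·Q_H = 0.267 × 295 = 78.77 kJ, so Q_C = Q_H − W = 216.2 kJ.
Entropy balance on the reservoirs: −Q_H/T_H = -0.5314 kJ/K, +Q_C/T_C = 0.7402 kJ/K.
ΔS_univ = −Q_H/T_H + Q_C/T_C = 0.2088 kJ/K (> 0, since η = 0.267 < η_Carnot = 0.474).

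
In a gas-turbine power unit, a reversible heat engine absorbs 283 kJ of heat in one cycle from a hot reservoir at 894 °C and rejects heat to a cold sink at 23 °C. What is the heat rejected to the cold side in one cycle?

Q_C ≈ 71.81 kJ

T_H = 894 °C → 894 + 273.15 = 1167.15 K.
T_C = 23 °C → 23 + 273.15 = 296.15 K.
η_rev = 1 − T_C/T_H = 1 − 296.15/1167.15 = 0.7463.
For a reversible cycle Q_C/Q_H = T_C/T_H, so Q_C = 283 × 296.15/1167.15 = 71.81 kJ.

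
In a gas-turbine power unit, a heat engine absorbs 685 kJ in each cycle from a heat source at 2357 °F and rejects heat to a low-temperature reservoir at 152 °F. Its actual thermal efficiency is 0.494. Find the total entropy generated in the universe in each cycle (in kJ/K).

T_H = 2357 °F → (2357 − 32) × 5/9 = 1291.67 °C = 1564.82 K.
T_C = 152 °F → (152 − 32) × 5/9 = 66.67 °C = 339.82 K.
W = η·Q_H = 0.494 × 685 = 338.4 kJ, so Q_C = Q_H − W = 346.6 kJ.
Reservoir entropy changes: ΔS_H = −Q_H/T_H = −685/1564.82 = -0.4378 kJ/K and ΔS_C = +Q_C/T_C = 346.6/339.82 = 1.020 kJ/K.
ΔS_univ = −Q_H/T_H + Q_C/T_C = 0.5822 kJ/K (> 0, since η = 0.494 < η_Carnot = 0.783).

ΔS_univ ≈ 0.5822 kJ/K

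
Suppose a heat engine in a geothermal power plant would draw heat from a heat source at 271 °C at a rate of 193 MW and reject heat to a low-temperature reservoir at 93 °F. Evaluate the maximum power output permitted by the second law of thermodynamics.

Ẇ_max ≈ 84.1 MW

T_H = 271 °C → 271 + 273.15 = 544.15 K.
T_C = 93 °F → (93 − 32) × 5/9 = 33.89 °C = 307.04 K.
By the Carnot theorem, η_max = 1 − T_C/T_H = 1 − 307.04/544.15 = 0.4357.
W_max = η_max · Q_H = 0.4357 × 193 = 84.1 MW.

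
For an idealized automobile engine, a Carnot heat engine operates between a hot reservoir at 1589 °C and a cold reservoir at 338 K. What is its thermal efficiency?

T_H = 1589 °C → 1589 + 273.15 = 1862.15 K.
Since the cycle is reversible, η = 1 − T_C/T_H = 1 − 338.00/1862.15 = 0.818.

η ≈ 0.818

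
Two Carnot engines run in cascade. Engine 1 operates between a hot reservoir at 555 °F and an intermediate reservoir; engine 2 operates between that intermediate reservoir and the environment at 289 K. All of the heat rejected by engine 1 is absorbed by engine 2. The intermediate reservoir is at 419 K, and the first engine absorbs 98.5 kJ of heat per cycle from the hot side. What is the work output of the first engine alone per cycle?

W₁ ≈ 25.3 kJ

T_H = 555 °F → (555 − 32) × 5/9 = 290.56 °C = 563.71 K.
First-stage efficiency η₁ = 1 − T_m/T_H = 1 − 419.00/563.71 = 0.2567.
W₁ = η₁·Q_H = 0.2567 × 98.5 = 25.3 kJ.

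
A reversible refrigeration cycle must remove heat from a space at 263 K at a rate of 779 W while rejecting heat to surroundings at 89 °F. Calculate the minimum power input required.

T_H = 89 °F → (89 − 32) × 5/9 = 31.67 °C = 304.82 K.
The reversible coefficient of performance is COP_R = T_C/(T_H − T_C) = 263.00/41.82 = 6.2894.
W = Q_C/COP_R = 779/6.2894 = 123.9 W.

Ẇ_in ≈ 123.9 W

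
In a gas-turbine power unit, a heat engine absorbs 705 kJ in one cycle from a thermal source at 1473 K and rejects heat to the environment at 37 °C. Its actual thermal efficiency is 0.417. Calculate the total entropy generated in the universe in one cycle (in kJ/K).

ΔS_univ ≈ 0.847 kJ/K

T_C = 37 °C → 37 + 273.15 = 310.15 K.
W = η·Q_H = 0.417 × 705 = 294.0 kJ, so Q_C = Q_H − W = 411.0 kJ.
Reservoir entropy changes: ΔS_H = −Q_H/T_H = −705/1473.00 = -0.4786 kJ/K and ΔS_C = +Q_C/T_C = 411.0/310.15 = 1.325 kJ/K.
ΔS_univ = −Q_H/T_H + Q_C/T_C = 0.847 kJ/K (> 0, since η = 0.417 < η_Carnot = 0.789).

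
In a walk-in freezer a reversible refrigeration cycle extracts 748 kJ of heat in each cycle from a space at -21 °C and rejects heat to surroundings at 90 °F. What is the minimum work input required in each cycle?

W_in ≈ 158 kJ

T_H = 90 °F → (90 − 32) × 5/9 = 32.22 °C = 305.37 K.
T_C = -21 °C → -21 + 273.15 = 252.15 K.
COP_R = T_C/(T_H − T_C) = 252.15/53.22 = 4.7377.
W = Q_C/COP_R = 748/4.7377 = 158 kJ.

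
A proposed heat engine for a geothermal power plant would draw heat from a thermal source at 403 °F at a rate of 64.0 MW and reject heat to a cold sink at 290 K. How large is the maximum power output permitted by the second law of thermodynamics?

T_H = 403 °F → (403 − 32) × 5/9 = 206.11 °C = 479.26 K.
The second-law ceiling is the Carnot efficiency, η_max = 1 − T_C/T_H = 1 − 290.00/479.26 = 0.3949.
W_max = η_max · Q_H = 0.3949 × 64.0 = 25.3 MW.

Ẇ_max ≈ 25.3 MW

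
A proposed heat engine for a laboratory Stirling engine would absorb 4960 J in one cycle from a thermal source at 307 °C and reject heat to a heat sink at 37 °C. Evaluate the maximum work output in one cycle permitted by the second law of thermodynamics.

W_max ≈ 2310 J

T_H = 307 °C → 307 + 273.15 = 580.15 K.
T_C = 37 °C → 37 + 273.15 = 310.15 K.
By the Carnot theorem, η_max = 1 − T_C/T_H = 1 − 310.15/580.15 = 0.4654.
W_max = η_max · Q_H = 0.4654 × 4960 = 2310 J.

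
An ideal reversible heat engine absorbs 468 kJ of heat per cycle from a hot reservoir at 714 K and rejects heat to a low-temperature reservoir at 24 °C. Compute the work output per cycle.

W ≈ 273.2 kJ

T_C = 24 °C → 24 + 273.15 = 297.15 K.
Carnot efficiency: η = 1 − T_C/T_H = 1 − 297.15/714.00 = 0.5838.
W = η·Q_H = 0.5838 × 468 = 273.2 kJ.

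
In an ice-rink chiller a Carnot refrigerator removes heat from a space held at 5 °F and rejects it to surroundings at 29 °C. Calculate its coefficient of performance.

T_H = 29 °C → 29 + 273.15 = 302.15 K.
T_C = 5 °F → (5 − 32) × 5/9 = -15.00 °C = 258.15 K.
Carnot COP: COP_R = T_C/(T_H − T_C) = 258.15/(302.15 − 258.15) = 5.87.

COP_R ≈ 5.87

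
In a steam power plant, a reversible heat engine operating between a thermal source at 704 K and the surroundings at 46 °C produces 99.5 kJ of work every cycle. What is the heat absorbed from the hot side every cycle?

Q_H ≈ 182 kJ

T_C = 46 °C → 46 + 273.15 = 319.15 K.
Carnot efficiency: η = 1 − T_C/T_H = 1 − 319.15/704.00 = 0.5467.
Q_H = W/η = 99.5/0.5467 = 182 kJ.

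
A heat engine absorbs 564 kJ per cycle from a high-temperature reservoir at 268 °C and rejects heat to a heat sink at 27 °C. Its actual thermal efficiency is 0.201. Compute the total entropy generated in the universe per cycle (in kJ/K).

ΔS_univ ≈ 0.459 kJ/K

T_H = 268 °C → 268 + 273.15 = 541.15 K.
T_C = 27 °C → 27 + 273.15 = 300.15 K.
W = η·Q_H = 0.201 × 564 = 113.4 kJ, so Q_C = Q_H − W = 450.6 kJ.
The hot reservoir loses entropy Q_H/T_H = 564/541.15 = 1.042 kJ/K; the cold reservoir gains Q_C/T_C = 450.6/300.15 = 1.501 kJ/K.
ΔS_univ = −Q_H/T_H + Q_C/T_C = 0.459 kJ/K (> 0, since η = 0.201 < η_Carnot = 0.445).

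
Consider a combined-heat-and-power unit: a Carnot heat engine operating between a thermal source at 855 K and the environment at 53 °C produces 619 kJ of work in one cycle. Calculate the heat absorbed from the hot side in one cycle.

T_C = 53 °C → 53 + 273.15 = 326.15 K.
For a reversible engine, η = 1 − T_C/T_H = 1 − 326.15/855.00 = 0.6185.
Q_H = W/η = 619/0.6185 = 1001 kJ.

Q_H ≈ 1001 kJ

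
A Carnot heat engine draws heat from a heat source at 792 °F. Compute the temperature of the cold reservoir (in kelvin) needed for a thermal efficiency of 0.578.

T_C ≈ 293 K

T_H = 792 °F → (792 − 32) × 5/9 = 422.22 °C = 695.37 K.
From η = 1 − T_C/T_H, T_C = T_H·(1 − η) = 695.37 × (1 − 0.578) = 293 K.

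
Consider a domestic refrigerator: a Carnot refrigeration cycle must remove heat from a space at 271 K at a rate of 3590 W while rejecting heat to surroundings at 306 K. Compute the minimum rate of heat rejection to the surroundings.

Q̇_H ≈ 4050 W

For a reversible cycle Q_H/Q_C = T_H/T_C, so Q_H = Q_C·T_H/T_C = 3590 × 306.00/271.00 = 4050 W.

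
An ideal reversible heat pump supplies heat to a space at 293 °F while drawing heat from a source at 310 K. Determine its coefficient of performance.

T_H = 293 °F → (293 − 32) × 5/9 = 145.00 °C = 418.15 K.
Reversible heating COP: COP_HP = T_H/(T_H − T_C) = 418.15/(418.15 − 310.00) = 3.866.

COP_HP ≈ 3.866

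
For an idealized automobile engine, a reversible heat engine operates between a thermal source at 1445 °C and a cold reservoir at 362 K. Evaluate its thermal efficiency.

η ≈ 0.789

T_H = 1445 °C → 1445 + 273.15 = 1718.15 K.
For a reversible engine, η = 1 − T_C/T_H = 1 − 362.00/1718.15 = 0.789.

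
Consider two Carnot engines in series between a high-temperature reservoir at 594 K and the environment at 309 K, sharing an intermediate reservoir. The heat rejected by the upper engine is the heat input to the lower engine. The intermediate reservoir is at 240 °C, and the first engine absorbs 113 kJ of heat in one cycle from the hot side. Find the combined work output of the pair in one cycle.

W_total ≈ 54.2 kJ

Two reversible stages in series are equivalent to a single Carnot engine between T_H and T_C, so η_total = 1 − T_C/T_H = 1 − 309.00/594.00 = 0.4798.
W_total = η_total · Q_H = 0.4798 × 113 = 54.2 kJ.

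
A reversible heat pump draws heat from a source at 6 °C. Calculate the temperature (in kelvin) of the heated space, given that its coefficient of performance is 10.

T_H ≈ 310.2 K

T_C = 6 °C → 6 + 273.15 = 279.15 K.
COP_HP = T_H/(T_H − T_C) ⇒ T_H = T_C·COP_HP/(COP_HP − 1) = 279.15 × 10/(10 − 1) = 310.2 K.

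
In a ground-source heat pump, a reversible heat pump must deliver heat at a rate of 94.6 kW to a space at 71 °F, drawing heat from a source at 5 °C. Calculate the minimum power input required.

T_H = 71 °F → (71 − 32) × 5/9 = 21.67 °C = 294.82 K.
T_C = 5 °C → 5 + 273.15 = 278.15 K.
COP_HP = T_H/(T_H − T_C) = 294.82/16.67 = 17.6890.
W = Q_H/COP_HP = 94.6/17.6890 = 5.35 kW.

Ẇ_in ≈ 5.35 kW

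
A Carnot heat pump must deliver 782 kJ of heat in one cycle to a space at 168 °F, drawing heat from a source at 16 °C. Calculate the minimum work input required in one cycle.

T_H = 168 °F → (168 − 32) × 5/9 = 75.56 °C = 348.71 K.
T_C = 16 °C → 16 + 273.15 = 289.15 K.
The Carnot heat-pump COP is COP_HP = T_H/(T_H − T_C) = 348.71/59.56 = 5.8551.
W = Q_H/COP_HP = 782/5.8551 = 134 kJ.

W_in ≈ 134 kJ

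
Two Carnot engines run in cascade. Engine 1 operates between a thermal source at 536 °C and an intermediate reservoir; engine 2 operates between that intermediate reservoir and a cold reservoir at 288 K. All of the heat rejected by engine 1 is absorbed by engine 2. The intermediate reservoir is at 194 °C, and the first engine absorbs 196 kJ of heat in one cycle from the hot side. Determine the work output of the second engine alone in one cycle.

W₂ ≈ 43.4 kJ

T_H = 536 °C → 536 + 273.15 = 809.15 K.
T_m = 194 °C → 194 + 273.15 = 467.15 K.
Heat entering the second stage: Q_m = Q_H·(T_m/T_H) = 196 × 467.15/809.15 = 113 kJ.
Second-stage efficiency η₂ = 1 − T_C/T_m = 1 − 288.00/467.15 = 0.3835, so W₂ = η₂·Q_m = 43.4 kJ.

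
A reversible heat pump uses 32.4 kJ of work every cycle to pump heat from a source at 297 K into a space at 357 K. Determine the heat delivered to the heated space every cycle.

COP_HP = T_H/(T_H − T_C) = 357.00/60.00 = 5.9500.
Q_H = COP_HP · W = 5.9500 × 32.4 = 193 kJ.

Q_H ≈ 193 kJ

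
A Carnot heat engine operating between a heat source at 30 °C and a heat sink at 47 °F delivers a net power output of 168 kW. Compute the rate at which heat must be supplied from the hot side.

T_H = 30 °C → 30 + 273.15 = 303.15 K.
T_C = 47 °F → (47 − 32) × 5/9 = 8.33 °C = 281.48 K.
Since the cycle is reversible, η = 1 − T_C/T_H = 1 − 281.48/303.15 = 0.0715.
Q_H = W/η = 168/0.0715 = 2350 kW.

Q̇_H ≈ 2350 kW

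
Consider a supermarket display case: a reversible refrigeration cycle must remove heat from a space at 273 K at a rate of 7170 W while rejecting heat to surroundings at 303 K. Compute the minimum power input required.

For a reversible refrigerator, COP_R = T_C/(T_H − T_C) = 273.00/30.00 = 9.1000.
W = Q_C/COP_R = 7170/9.1000 = 788 W.

Ẇ_in ≈ 788 W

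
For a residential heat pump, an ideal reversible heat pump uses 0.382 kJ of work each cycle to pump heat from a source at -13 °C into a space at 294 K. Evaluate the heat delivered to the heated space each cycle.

Q_H ≈ 3.32 kJ

T_C = -13 °C → -13 + 273.15 = 260.15 K.
Reversible heating COP: COP_HP = T_H/(T_H − T_C) = 294.00/33.85 = 8.6854.
Q_H = COP_HP · W = 8.6854 × 0.382 = 3.32 kJ.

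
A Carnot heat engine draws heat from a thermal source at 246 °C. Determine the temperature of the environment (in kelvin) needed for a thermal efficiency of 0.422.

T_C ≈ 300.1 K

T_H = 246 °C → 246 + 273.15 = 519.15 K.
From η = 1 − T_C/T_H, T_C = T_H·(1 − η) = 519.15 × (1 − 0.422) = 300.1 K.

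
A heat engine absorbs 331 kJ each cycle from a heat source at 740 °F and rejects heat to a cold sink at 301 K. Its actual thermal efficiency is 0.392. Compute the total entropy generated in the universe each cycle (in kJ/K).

ΔS_univ ≈ 0.172 kJ/K

T_H = 740 °F → (740 − 32) × 5/9 = 393.33 °C = 666.48 K.
W = η·Q_H = 0.392 × 331 = 129.8 kJ, so Q_C = Q_H − W = 201.2 kJ.
The hot reservoir loses entropy Q_H/T_H = 331/666.48 = 0.4966 kJ/K; the cold reservoir gains Q_C/T_C = 201.2/301.00 = 0.6686 kJ/K.
ΔS_univ = −Q_H/T_H + Q_C/T_C = 0.172 kJ/K (> 0, since η = 0.392 < η_Carnot = 0.548).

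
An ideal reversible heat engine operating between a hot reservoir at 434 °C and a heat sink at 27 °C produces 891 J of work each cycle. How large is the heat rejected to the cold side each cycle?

T_H = 434 °C → 434 + 273.15 = 707.15 K.
T_C = 27 °C → 27 + 273.15 = 300.15 K.
For a reversible engine, η = 1 − T_C/T_H = 1 − 300.15/707.15 = 0.5755.
Since Q_C/Q_H = T_C/T_H and Q_H = W/η, Q_C = W·T_C/(T_H − T_C) = 891 × 300.15/407.00 = 657 J.

Q_C ≈ 657 J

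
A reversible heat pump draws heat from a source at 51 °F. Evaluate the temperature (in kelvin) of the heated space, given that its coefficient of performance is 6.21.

T_H ≈ 338 K

T_C = 51 °F → (51 − 32) × 5/9 = 10.56 °C = 283.71 K.
COP_HP = T_H/(T_H − T_C) ⇒ T_H = T_C·COP_HP/(COP_HP − 1) = 283.71 × 6.21/(6.21 − 1) = 338 K.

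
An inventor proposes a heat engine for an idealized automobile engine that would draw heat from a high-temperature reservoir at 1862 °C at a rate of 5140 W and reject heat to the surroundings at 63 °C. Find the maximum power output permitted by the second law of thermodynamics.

T_H = 1862 °C → 1862 + 273.15 = 2135.15 K.
T_C = 63 °C → 63 + 273.15 = 336.15 K.
The upper bound on efficiency is η_max = 1 − T_C/T_H = 1 − 336.15/2135.15 = 0.8426.
W_max = η_max · Q_H = 0.8426 × 5140 = 4330 W.

Ẇ_max ≈ 4330 W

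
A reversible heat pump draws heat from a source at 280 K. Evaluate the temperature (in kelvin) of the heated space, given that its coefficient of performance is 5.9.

T_H ≈ 337.1 K

COP_HP = T_H/(T_H − T_C) ⇒ T_H = T_C·COP_HP/(COP_HP − 1) = 280.00 × 5.9/(5.9 − 1) = 337.1 K.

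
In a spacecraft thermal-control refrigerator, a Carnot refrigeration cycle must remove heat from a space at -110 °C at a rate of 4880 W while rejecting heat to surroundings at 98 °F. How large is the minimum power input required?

T_H = 98 °F → (98 − 32) × 5/9 = 36.67 °C = 309.82 K.
T_C = -110 °C → -110 + 273.15 = 163.15 K.
Carnot COP: COP_R = T_C/(T_H − T_C) = 163.15/146.67 = 1.1124.
W = Q_C/COP_R = 4880/1.1124 = 4390 W.

Ẇ_in ≈ 4390 W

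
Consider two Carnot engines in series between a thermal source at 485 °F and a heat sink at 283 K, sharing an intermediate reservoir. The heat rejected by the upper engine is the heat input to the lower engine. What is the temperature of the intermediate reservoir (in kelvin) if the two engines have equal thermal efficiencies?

T_m ≈ 385 K

T_H = 485 °F → (485 − 32) × 5/9 = 251.67 °C = 524.82 K.
Equal efficiencies require 1 − T_m/T_H = 1 − T_C/T_m, i.e. T_m/T_H = T_C/T_m, so T_m = √(T_H·T_C) = √(524.82 × 283.00) = 385 K.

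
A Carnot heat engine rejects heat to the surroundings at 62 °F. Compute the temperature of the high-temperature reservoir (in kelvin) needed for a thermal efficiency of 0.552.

T_C = 62 °F → (62 − 32) × 5/9 = 16.67 °C = 289.82 K.
From η = 1 − T_C/T_H, solving for T_H gives T_H = T_C/(1 − η) = 289.82/(1 − 0.552) = 646.9 K.

T_H ≈ 646.9 K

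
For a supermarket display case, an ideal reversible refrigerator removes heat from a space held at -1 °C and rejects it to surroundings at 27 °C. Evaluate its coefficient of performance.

T_H = 27 °C → 27 + 273.15 = 300.15 K.
T_C = -1 °C → -1 + 273.15 = 272.15 K.
The reversible coefficient of performance is COP_R = T_C/(T_H − T_C) = 272.15/(300.15 − 272.15) = 9.720.

COP_R ≈ 9.720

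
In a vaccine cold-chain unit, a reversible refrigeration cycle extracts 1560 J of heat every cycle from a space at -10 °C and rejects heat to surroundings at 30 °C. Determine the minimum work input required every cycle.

W_in ≈ 237 J

T_H = 30 °C → 30 + 273.15 = 303.15 K.
T_C = -10 °C → -10 + 273.15 = 263.15 K.
The reversible coefficient of performance is COP_R = T_C/(T_H − T_C) = 263.15/40.00 = 6.5787.
W = Q_C/COP_R = 1560/6.5787 = 237 J.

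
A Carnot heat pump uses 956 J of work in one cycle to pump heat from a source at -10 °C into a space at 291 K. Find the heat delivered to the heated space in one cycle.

Q_H ≈ 9990 J

T_C = -10 °C → -10 + 273.15 = 263.15 K.
For a reversible heat pump, COP_HP = T_H/(T_H − T_C) = 291.00/27.85 = 10.4488.
Q_H = COP_HP · W = 10.4488 × 956 = 9990 J.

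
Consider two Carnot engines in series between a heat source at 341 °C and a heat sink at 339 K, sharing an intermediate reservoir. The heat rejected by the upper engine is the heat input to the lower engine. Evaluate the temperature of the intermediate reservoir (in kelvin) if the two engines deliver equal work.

T_m ≈ 477 K

T_H = 341 °C → 341 + 273.15 = 614.15 K.
For reversible stages Q_m = Q_H·(T_m/T_H). Setting W₁ = Q_H(1 − T_m/T_H) equal to W₂ = Q_m(1 − T_C/T_m) = Q_H·(T_m − T_C)/T_H gives T_H − T_m = T_m − T_C, so T_m = (T_H + T_C)/2 = (614.15 + 339.00)/2 = 477 K.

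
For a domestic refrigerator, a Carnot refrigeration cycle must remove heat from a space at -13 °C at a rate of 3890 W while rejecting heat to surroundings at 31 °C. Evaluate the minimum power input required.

Ẇ_in ≈ 657.9 W

T_H = 31 °C → 31 + 273.15 = 304.15 K.
T_C = -13 °C → -13 + 273.15 = 260.15 K.
Carnot COP: COP_R = T_C/(T_H − T_C) = 260.15/44.00 = 5.9125.
W = Q_C/COP_R = 3890/5.9125 = 657.9 W.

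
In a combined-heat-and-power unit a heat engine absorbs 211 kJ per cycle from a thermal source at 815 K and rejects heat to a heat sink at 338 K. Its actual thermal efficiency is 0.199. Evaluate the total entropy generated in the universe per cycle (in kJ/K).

W = η·Q_H = 0.199 × 211 = 41.99 kJ, so Q_C = Q_H − W = 169.0 kJ.
Entropy balance on the reservoirs: −Q_H/T_H = -0.2589 kJ/K, +Q_C/T_C = 0.5000 kJ/K.
ΔS_univ = −Q_H/T_H + Q_C/T_C = 0.2411 kJ/K (> 0, since η = 0.199 < η_Carnot = 0.585).

ΔS_univ ≈ 0.2411 kJ/K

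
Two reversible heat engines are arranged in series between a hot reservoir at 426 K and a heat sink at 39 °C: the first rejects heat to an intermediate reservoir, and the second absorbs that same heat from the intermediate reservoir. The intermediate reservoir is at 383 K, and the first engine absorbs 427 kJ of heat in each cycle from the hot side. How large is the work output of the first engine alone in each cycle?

T_C = 39 °C → 39 + 273.15 = 312.15 K.
First-stage efficiency η₁ = 1 − T_m/T_H = 1 − 383.00/426.00 = 0.1009.
W₁ = η₁·Q_H = 0.1009 × 427 = 43.1 kJ.

W₁ ≈ 43.1 kJ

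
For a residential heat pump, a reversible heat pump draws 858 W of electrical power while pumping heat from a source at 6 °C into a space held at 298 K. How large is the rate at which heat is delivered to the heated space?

Q̇_H ≈ 13560 W

T_C = 6 °C → 6 + 273.15 = 279.15 K.
COP_HP = T_H/(T_H − T_C) = 298.00/18.85 = 15.8090.
Q_H = COP_HP · W = 15.8090 × 858 = 13560 W.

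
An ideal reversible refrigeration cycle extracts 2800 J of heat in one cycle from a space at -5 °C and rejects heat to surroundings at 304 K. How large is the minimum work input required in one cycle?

W_in ≈ 374.3 J

T_C = -5 °C → -5 + 273.15 = 268.15 K.
Carnot COP: COP_R = T_C/(T_H − T_C) = 268.15/35.85 = 7.4798.
W = Q_C/COP_R = 2800/7.4798 = 374.3 J.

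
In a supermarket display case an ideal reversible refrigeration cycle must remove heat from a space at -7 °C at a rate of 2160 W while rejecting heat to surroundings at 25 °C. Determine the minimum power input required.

T_H = 25 °C → 25 + 273.15 = 298.15 K.
T_C = -7 °C → -7 + 273.15 = 266.15 K.
The reversible coefficient of performance is COP_R = T_C/(T_H − T_C) = 266.15/32.00 = 8.3172.
W = Q_C/COP_R = 2160/8.3172 = 259.7 W.

Ẇ_in ≈ 259.7 W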